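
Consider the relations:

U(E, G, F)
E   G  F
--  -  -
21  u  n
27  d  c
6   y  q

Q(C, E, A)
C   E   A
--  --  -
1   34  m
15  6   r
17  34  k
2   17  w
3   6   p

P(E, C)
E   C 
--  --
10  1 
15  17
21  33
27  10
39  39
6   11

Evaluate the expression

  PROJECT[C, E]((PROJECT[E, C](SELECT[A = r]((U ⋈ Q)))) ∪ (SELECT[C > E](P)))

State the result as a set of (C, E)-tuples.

Natural join on E: {(6, y, q, 15, r), (6, y, q, 3, p)}
σ[A = r]: keep tuples satisfying A = r → {(6, y, q, 15, r)}
Keep only column(s) E, C: {(6, 15)}
σ[C > E]: keep tuples satisfying C > E → {(15, 17), (21, 33), (6, 11)}
Union: {(6, 15)} with {(15, 17), (21, 33), (6, 11)} → {(15, 17), (21, 33), (6, 11), (6, 15)}
Keep only column(s) C, E: {(11, 6), (15, 6), (17, 15), (33, 21)}

{(11, 6), (15, 6), (17, 15), (33, 21)}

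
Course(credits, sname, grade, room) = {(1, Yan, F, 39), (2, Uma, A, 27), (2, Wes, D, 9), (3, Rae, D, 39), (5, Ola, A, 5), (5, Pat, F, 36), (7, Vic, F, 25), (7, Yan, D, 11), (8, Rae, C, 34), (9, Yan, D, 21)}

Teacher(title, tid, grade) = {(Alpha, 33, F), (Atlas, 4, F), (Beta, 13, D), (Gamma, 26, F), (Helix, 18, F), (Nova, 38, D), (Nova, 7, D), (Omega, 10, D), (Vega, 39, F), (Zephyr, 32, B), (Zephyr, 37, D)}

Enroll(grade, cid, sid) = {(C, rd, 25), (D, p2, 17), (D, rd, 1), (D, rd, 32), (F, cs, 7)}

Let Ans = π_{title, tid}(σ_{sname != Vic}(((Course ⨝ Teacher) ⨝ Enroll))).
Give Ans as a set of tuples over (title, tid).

{(Alpha, 33), (Atlas, 4), (Beta, 13), (Gamma, 26), (Helix, 18), (Nova, 38), (Nova, 7), (Omega, 10), (Vega, 39), (Zephyr, 37)}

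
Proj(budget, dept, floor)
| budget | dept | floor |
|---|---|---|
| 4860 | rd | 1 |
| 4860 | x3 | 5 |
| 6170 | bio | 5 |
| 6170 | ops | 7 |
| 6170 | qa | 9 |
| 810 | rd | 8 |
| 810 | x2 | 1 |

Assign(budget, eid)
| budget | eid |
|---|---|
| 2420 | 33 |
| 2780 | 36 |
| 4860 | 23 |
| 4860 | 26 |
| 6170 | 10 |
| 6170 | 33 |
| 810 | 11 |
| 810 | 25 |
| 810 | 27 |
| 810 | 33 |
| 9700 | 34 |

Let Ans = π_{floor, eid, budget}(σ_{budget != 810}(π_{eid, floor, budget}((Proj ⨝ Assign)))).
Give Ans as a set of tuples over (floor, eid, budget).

{(1, 23, 4860), (1, 26, 4860), (5, 10, 6170), (5, 23, 4860), (5, 26, 4860), (5, 33, 6170), (7, 10, 6170), (7, 33, 6170), (9, 10, 6170), (9, 33, 6170)}

Natural join on budget: {(4860, rd, 1, 23), (4860, rd, 1, 26), (4860, x3, 5, 23), (4860, x3, 5, 26), (6170, bio, 5, 10), (6170, bio, 5, 33), (6170, ops, 7, 10), (6170, ops, 7, 33), (6170, qa, 9, 10), (6170, qa, 9, 33), (810, rd, 8, 11), (810, rd, 8, 25), (810, rd, 8, 27), (810, rd, 8, 33), (810, x2, 1, 11), (810, x2, 1, 25), (810, x2, 1, 27), (810, x2, 1, 33)}
Projecting to eid, floor, budget: {(10, 5, 6170), (10, 7, 6170), (10, 9, 6170), (11, 1, 810), (11, 8, 810), (23, 1, 4860), (23, 5, 4860), (25, 1, 810), (25, 8, 810), (26, 1, 4860), (26, 5, 4860), (27, 1, 810), (27, 8, 810), (33, 1, 810), (33, 5, 6170), (33, 7, 6170), (33, 8, 810), (33, 9, 6170)}
Filtering on budget != 810 leaves {(10, 5, 6170), (10, 7, 6170), (10, 9, 6170), (23, 1, 4860), (23, 5, 4860), (26, 1, 4860), (26, 5, 4860), (33, 5, 6170), (33, 7, 6170), (33, 9, 6170)}.
Projecting to floor, eid, budget: {(1, 23, 4860), (1, 26, 4860), (5, 10, 6170), (5, 23, 4860), (5, 26, 4860), (5, 33, 6170), (7, 10, 6170), (7, 33, 6170), (9, 10, 6170), (9, 33, 6170)}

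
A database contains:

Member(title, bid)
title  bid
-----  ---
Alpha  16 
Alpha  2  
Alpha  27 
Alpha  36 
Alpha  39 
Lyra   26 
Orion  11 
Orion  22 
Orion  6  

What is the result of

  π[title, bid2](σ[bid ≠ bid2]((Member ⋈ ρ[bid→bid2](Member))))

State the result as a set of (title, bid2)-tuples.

ρ[bid→bid2]: schema becomes (title, bid2); tuples unchanged.
Natural join on title: {(Alpha, 16, 16), (Alpha, 16, 2), (Alpha, 16, 27), (Alpha, 16, 36), (Alpha, 16, 39), (Alpha, 2, 16), (Alpha, 2, 2), (Alpha, 2, 27), (Alpha, 2, 36), (Alpha, 2, 39), (Alpha, 27, 16), (Alpha, 27, 2), (Alpha, 27, 27), (Alpha, 27, 36), (Alpha, 27, 39), (Alpha, 36, 16), (Alpha, 36, 2), (Alpha, 36, 27), (Alpha, 36, 36), (Alpha, 36, 39), (Alpha, 39, 16), (Alpha, 39, 2), (Alpha, 39, 27), (Alpha, 39, 36), (Alpha, 39, 39), (Lyra, 26, 26), (Orion, 11, 11), (Orion, 11, 22), (Orion, 11, 6), (Orion, 22, 11), (Orion, 22, 22), (Orion, 22, 6), (Orion, 6, 11), (Orion, 6, 22), (Orion, 6, 6)}
Filtering on bid ≠ bid2 leaves {(Alpha, 16, 2), (Alpha, 16, 27), (Alpha, 16, 36), (Alpha, 16, 39), (Alpha, 2, 16), (Alpha, 2, 27), (Alpha, 2, 36), (Alpha, 2, 39), (Alpha, 27, 16), (Alpha, 27, 2), (Alpha, 27, 36), (Alpha, 27, 39), (Alpha, 36, 16), (Alpha, 36, 2), (Alpha, 36, 27), (Alpha, 36, 39), (Alpha, 39, 16), (Alpha, 39, 2), (Alpha, 39, 27), (Alpha, 39, 36), (Orion, 11, 22), (Orion, 11, 6), (Orion, 22, 11), (Orion, 22, 6), (Orion, 6, 11), (Orion, 6, 22)}.
π[title, bid2]: project onto (title, bid2) (18 duplicate(s) eliminated) → {(Alpha, 16), (Alpha, 2), (Alpha, 27), (Alpha, 36), (Alpha, 39), (Orion, 11), (Orion, 22), (Orion, 6)}

{(Alpha, 16), (Alpha, 2), (Alpha, 27), (Alpha, 36), (Alpha, 39), (Orion, 11), (Orion, 22), (Orion, 6)}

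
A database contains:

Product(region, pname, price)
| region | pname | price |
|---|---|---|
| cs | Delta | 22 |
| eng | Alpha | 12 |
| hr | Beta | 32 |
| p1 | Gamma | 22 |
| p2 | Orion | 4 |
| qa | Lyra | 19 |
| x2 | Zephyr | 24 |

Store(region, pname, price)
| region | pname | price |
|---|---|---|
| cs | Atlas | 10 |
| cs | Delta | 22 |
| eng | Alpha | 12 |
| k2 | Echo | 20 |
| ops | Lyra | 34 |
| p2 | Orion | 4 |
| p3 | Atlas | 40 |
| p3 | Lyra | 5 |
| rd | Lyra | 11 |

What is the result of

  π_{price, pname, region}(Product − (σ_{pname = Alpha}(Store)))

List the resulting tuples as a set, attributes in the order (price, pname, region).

{(19, Lyra, qa), (22, Delta, cs), (22, Gamma, p1), (24, Zephyr, x2), (32, Beta, hr), (4, Orion, p2)}

Apply σ_{pname = Alpha}; surviving tuples: {(eng, Alpha, 12)}
Difference: {(cs, Delta, 22), (eng, Alpha, 12), (hr, Beta, 32), (p1, Gamma, 22), (p2, Orion, 4), (qa, Lyra, 19), (x2, Zephyr, 24)} with {(eng, Alpha, 12)} → {(cs, Delta, 22), (hr, Beta, 32), (p1, Gamma, 22), (p2, Orion, 4), (qa, Lyra, 19), (x2, Zephyr, 24)}
π_{price, pname, region} gives {(19, Lyra, qa), (22, Delta, cs), (22, Gamma, p1), (24, Zephyr, x2), (32, Beta, hr), (4, Orion, p2)}.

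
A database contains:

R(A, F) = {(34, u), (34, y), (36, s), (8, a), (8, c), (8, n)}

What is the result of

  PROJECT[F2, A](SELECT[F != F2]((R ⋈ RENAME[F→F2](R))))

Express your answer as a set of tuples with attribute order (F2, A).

ρ[F→F2]: schema becomes (A, F2); tuples unchanged.
Joining R and RENAME[F→F2](R) on A yields {(34, u, u), (34, u, y), (34, y, u), (34, y, y), (36, s, s), (8, a, a), (8, a, c), (8, a, n), (8, c, a), (8, c, c), (8, c, n), (8, n, a), (8, n, c), (8, n, n)}.
Apply σ_{F != F2}; surviving tuples: {(34, u, y), (34, y, u), (8, a, c), (8, a, n), (8, c, a), (8, c, n), (8, n, a), (8, n, c)}
Keep only column(s) F2, A (3 duplicate(s) eliminated): {(a, 8), (c, 8), (n, 8), (u, 34), (y, 34)}

{(a, 8), (c, 8), (n, 8), (u, 34), (y, 34)}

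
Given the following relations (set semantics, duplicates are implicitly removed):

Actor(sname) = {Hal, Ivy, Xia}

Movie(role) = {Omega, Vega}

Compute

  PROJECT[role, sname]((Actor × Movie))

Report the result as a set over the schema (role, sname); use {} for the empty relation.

{(Omega, Hal), (Omega, Ivy), (Omega, Xia), (Vega, Hal), (Vega, Ivy), (Vega, Xia)}

Actor × Movie: Cartesian product, 3·2 = 6 tuples over (sname, role).
Projecting to role, sname: {(Omega, Hal), (Omega, Ivy), (Omega, Xia), (Vega, Hal), (Vega, Ivy), (Vega, Xia)}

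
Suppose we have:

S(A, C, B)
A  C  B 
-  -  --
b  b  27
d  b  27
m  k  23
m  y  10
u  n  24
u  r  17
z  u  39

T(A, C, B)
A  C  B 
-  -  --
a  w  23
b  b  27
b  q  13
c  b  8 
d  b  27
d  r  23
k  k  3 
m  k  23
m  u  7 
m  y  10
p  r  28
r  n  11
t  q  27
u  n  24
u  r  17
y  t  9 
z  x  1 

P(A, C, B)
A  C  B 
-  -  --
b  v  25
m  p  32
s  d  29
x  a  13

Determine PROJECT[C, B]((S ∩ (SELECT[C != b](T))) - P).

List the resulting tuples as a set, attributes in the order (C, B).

{(k, 23), (n, 24), (r, 17), (y, 10)}

Filtering on C != b leaves {(a, w, 23), (b, q, 13), (d, r, 23), (k, k, 3), (m, k, 23), (m, u, 7), (m, y, 10), (p, r, 28), (r, n, 11), (t, q, 27), (u, n, 24), (u, r, 17), (y, t, 9), (z, x, 1)}.
Set intersection of the two operands is {(m, k, 23), (m, y, 10), (u, n, 24), (u, r, 17)}.
Set difference of the two operands is {(m, k, 23), (m, y, 10), (u, n, 24), (u, r, 17)}.
π_{C, B} gives {(k, 23), (n, 24), (r, 17), (y, 10)}.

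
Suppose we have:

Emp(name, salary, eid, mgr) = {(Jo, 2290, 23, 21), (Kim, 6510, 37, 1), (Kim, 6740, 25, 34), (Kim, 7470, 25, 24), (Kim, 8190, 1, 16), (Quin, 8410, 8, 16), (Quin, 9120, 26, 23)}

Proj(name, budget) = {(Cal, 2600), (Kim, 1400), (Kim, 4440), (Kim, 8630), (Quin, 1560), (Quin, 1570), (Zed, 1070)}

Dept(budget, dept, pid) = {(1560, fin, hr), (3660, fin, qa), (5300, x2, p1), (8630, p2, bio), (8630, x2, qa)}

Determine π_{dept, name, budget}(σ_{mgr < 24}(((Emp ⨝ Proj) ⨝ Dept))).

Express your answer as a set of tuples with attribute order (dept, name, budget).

Joining Emp and Proj on name yields {(Kim, 6510, 37, 1, 1400), (Kim, 6510, 37, 1, 4440), (Kim, 6510, 37, 1, 8630), (Kim, 6740, 25, 34, 1400), (Kim, 6740, 25, 34, 4440), (Kim, 6740, 25, 34, 8630), (Kim, 7470, 25, 24, 1400), (Kim, 7470, 25, 24, 4440), (Kim, 7470, 25, 24, 8630), (Kim, 8190, 1, 16, 1400), (Kim, 8190, 1, 16, 4440), (Kim, 8190, 1, 16, 8630), (Quin, 8410, 8, 16, 1560), (Quin, 8410, 8, 16, 1570), (Quin, 9120, 26, 23, 1560), (Quin, 9120, 26, 23, 1570)}.
Joining (Emp ⨝ Proj) and Dept on budget yields {(Kim, 6510, 37, 1, 8630, p2, bio), (Kim, 6510, 37, 1, 8630, x2, qa), (Kim, 6740, 25, 34, 8630, p2, bio), (Kim, 6740, 25, 34, 8630, x2, qa), (Kim, 7470, 25, 24, 8630, p2, bio), (Kim, 7470, 25, 24, 8630, x2, qa), (Kim, 8190, 1, 16, 8630, p2, bio), (Kim, 8190, 1, 16, 8630, x2, qa), (Quin, 8410, 8, 16, 1560, fin, hr), (Quin, 9120, 26, 23, 1560, fin, hr)}.
Filtering on mgr < 24 leaves {(Kim, 6510, 37, 1, 8630, p2, bio), (Kim, 6510, 37, 1, 8630, x2, qa), (Kim, 8190, 1, 16, 8630, p2, bio), (Kim, 8190, 1, 16, 8630, x2, qa), (Quin, 8410, 8, 16, 1560, fin, hr), (Quin, 9120, 26, 23, 1560, fin, hr)}.
Projecting to dept, name, budget (3 duplicate(s) eliminated): {(fin, Quin, 1560), (p2, Kim, 8630), (x2, Kim, 8630)}

{(fin, Quin, 1560), (p2, Kim, 8630), (x2, Kim, 8630)}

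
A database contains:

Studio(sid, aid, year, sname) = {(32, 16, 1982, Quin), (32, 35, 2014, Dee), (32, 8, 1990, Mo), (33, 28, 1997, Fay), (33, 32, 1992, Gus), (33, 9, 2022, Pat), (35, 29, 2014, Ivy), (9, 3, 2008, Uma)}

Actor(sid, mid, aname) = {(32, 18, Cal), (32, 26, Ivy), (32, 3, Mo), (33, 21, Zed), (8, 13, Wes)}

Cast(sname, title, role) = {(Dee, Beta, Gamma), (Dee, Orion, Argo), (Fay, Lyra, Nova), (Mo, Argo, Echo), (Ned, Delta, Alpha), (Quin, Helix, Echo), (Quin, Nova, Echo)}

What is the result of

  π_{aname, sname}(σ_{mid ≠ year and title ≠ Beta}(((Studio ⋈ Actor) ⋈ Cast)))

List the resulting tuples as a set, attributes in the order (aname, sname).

{(Cal, Dee), (Cal, Mo), (Cal, Quin), (Ivy, Dee), (Ivy, Mo), (Ivy, Quin), (Mo, Dee), (Mo, Mo), (Mo, Quin), (Zed, Fay)}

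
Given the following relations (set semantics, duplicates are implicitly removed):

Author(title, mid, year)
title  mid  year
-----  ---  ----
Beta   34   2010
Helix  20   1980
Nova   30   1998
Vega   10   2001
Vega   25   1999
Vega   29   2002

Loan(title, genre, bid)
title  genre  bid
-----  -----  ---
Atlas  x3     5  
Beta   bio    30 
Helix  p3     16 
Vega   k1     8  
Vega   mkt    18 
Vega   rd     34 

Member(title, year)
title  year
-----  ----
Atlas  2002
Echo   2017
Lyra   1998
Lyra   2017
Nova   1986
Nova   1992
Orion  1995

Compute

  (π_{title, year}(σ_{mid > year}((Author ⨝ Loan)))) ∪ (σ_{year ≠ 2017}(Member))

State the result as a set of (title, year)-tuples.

{(Atlas, 2002), (Lyra, 1998), (Nova, 1986), (Nova, 1992), (Orion, 1995)}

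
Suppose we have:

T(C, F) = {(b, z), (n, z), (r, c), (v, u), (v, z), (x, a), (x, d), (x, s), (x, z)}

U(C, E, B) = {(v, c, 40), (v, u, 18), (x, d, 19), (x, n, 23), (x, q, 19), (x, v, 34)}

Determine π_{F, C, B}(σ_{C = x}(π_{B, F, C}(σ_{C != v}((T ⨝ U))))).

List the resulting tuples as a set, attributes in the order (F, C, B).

{(a, x, 19), (a, x, 23), (a, x, 34), (d, x, 19), (d, x, 23), (d, x, 34), (s, x, 19), (s, x, 23), (s, x, 34), (z, x, 19), (z, x, 23), (z, x, 34)}

T ⋈ U (natural join on C): {(v, u, c, 40), (v, u, u, 18), (v, z, c, 40), (v, z, u, 18), (x, a, d, 19), (x, a, n, 23), (x, a, q, 19), (x, a, v, 34), (x, d, d, 19), (x, d, n, 23), (x, d, q, 19), (x, d, v, 34), (x, s, d, 19), (x, s, n, 23), (x, s, q, 19), (x, s, v, 34), (x, z, d, 19), (x, z, n, 23), (x, z, q, 19), (x, z, v, 34)}
Apply σ_{C != v}; surviving tuples: {(x, a, d, 19), (x, a, n, 23), (x, a, q, 19), (x, a, v, 34), (x, d, d, 19), (x, d, n, 23), (x, d, q, 19), (x, d, v, 34), (x, s, d, 19), (x, s, n, 23), (x, s, q, 19), (x, s, v, 34), (x, z, d, 19), (x, z, n, 23), (x, z, q, 19), (x, z, v, 34)}
π[B, F, C]: project onto (B, F, C) (4 duplicate(s) eliminated) → {(19, a, x), (19, d, x), (19, s, x), (19, z, x), (23, a, x), (23, d, x), (23, s, x), (23, z, x), (34, a, x), (34, d, x), (34, s, x), (34, z, x)}
Apply σ_{C = x}; surviving tuples: {(19, a, x), (19, d, x), (19, s, x), (19, z, x), (23, a, x), (23, d, x), (23, s, x), (23, z, x), (34, a, x), (34, d, x), (34, s, x), (34, z, x)}
π[F, C, B]: project onto (F, C, B) → {(a, x, 19), (a, x, 23), (a, x, 34), (d, x, 19), (d, x, 23), (d, x, 34), (s, x, 19), (s, x, 23), (s, x, 34), (z, x, 19), (z, x, 23), (z, x, 34)}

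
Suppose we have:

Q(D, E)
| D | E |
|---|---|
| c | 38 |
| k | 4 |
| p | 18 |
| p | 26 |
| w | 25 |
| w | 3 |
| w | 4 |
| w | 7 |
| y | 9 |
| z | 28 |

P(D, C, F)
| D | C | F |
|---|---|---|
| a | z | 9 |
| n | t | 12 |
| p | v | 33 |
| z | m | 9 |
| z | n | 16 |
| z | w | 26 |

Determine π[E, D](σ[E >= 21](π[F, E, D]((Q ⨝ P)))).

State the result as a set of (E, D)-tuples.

Joining Q and P on D yields {(p, 18, v, 33), (p, 26, v, 33), (z, 28, m, 9), (z, 28, n, 16), (z, 28, w, 26)}.
Projecting to F, E, D: {(16, 28, z), (26, 28, z), (33, 18, p), (33, 26, p), (9, 28, z)}
σ[E >= 21]: keep tuples satisfying E >= 21 → {(16, 28, z), (26, 28, z), (33, 26, p), (9, 28, z)}
Projecting to E, D (2 duplicate(s) eliminated): {(26, p), (28, z)}

{(26, p), (28, z)}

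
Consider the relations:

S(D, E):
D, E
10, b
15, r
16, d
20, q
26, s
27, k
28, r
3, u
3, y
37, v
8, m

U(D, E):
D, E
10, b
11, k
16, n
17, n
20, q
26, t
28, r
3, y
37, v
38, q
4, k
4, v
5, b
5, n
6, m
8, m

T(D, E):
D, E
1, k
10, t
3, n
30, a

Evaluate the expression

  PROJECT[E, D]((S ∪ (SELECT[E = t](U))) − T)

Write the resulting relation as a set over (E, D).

Selection E = t: {(26, t)}
Set union of the two operands is {(10, b), (15, r), (16, d), (20, q), (26, s), (26, t), (27, k), (28, r), (3, u), (3, y), (37, v), (8, m)}.
Set difference of the two operands is {(10, b), (15, r), (16, d), (20, q), (26, s), (26, t), (27, k), (28, r), (3, u), (3, y), (37, v), (8, m)}.
π[E, D]: project onto (E, D) → {(b, 10), (d, 16), (k, 27), (m, 8), (q, 20), (r, 15), (r, 28), (s, 26), (t, 26), (u, 3), (v, 37), (y, 3)}

{(b, 10), (d, 16), (k, 27), (m, 8), (q, 20), (r, 15), (r, 28), (s, 26), (t, 26), (u, 3), (v, 37), (y, 3)}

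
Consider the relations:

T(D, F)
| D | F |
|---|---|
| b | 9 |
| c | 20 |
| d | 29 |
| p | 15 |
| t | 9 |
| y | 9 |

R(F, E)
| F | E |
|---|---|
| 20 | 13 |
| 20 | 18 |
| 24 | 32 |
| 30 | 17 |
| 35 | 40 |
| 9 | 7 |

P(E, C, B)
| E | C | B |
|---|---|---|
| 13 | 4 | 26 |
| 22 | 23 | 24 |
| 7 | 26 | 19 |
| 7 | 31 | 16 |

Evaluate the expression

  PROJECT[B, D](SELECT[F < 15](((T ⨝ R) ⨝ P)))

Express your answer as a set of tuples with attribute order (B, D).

Joining T and R on F yields {(b, 9, 7), (c, 20, 13), (c, 20, 18), (t, 9, 7), (y, 9, 7)}.
Joining (T ⨝ R) and P on E yields {(b, 9, 7, 26, 19), (b, 9, 7, 31, 16), (c, 20, 13, 4, 26), (t, 9, 7, 26, 19), (t, 9, 7, 31, 16), (y, 9, 7, 26, 19), (y, 9, 7, 31, 16)}.
Filtering on F < 15 leaves {(b, 9, 7, 26, 19), (b, 9, 7, 31, 16), (t, 9, 7, 26, 19), (t, 9, 7, 31, 16), (y, 9, 7, 26, 19), (y, 9, 7, 31, 16)}.
Projecting to B, D: {(16, b), (16, t), (16, y), (19, b), (19, t), (19, y)}

{(16, b), (16, t), (16, y), (19, b), (19, t), (19, y)}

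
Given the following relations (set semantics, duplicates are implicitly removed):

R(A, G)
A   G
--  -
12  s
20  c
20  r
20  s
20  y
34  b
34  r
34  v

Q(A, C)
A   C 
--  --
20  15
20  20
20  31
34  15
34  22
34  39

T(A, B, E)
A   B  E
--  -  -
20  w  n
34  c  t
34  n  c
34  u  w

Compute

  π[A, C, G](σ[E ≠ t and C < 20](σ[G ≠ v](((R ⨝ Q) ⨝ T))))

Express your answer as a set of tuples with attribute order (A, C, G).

{(20, 15, c), (20, 15, r), (20, 15, s), (20, 15, y), (34, 15, b), (34, 15, r)}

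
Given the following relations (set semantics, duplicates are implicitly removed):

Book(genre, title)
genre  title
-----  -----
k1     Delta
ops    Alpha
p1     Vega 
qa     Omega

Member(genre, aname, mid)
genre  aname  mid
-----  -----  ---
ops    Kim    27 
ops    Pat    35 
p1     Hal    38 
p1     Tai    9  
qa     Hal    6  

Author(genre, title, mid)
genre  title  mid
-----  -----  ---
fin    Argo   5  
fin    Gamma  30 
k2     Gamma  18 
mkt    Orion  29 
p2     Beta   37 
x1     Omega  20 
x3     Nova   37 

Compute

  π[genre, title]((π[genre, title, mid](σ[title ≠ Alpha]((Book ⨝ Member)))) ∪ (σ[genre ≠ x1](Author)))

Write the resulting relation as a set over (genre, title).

Book ⋈ Member (natural join on genre): {(ops, Alpha, Kim, 27), (ops, Alpha, Pat, 35), (p1, Vega, Hal, 38), (p1, Vega, Tai, 9), (qa, Omega, Hal, 6)}
σ[title ≠ Alpha]: keep tuples satisfying title ≠ Alpha → {(p1, Vega, Hal, 38), (p1, Vega, Tai, 9), (qa, Omega, Hal, 6)}
Projecting to genre, title, mid: {(p1, Vega, 38), (p1, Vega, 9), (qa, Omega, 6)}
σ[genre ≠ x1]: keep tuples satisfying genre ≠ x1 → {(fin, Argo, 5), (fin, Gamma, 30), (k2, Gamma, 18), (mkt, Orion, 29), (p2, Beta, 37), (x3, Nova, 37)}
Union: {(p1, Vega, 38), (p1, Vega, 9), (qa, Omega, 6)} with {(fin, Argo, 5), (fin, Gamma, 30), (k2, Gamma, 18), (mkt, Orion, 29), (p2, Beta, 37), (x3, Nova, 37)} → {(fin, Argo, 5), (fin, Gamma, 30), (k2, Gamma, 18), (mkt, Orion, 29), (p1, Vega, 38), (p1, Vega, 9), (p2, Beta, 37), (qa, Omega, 6), (x3, Nova, 37)}
Projecting to genre, title (1 duplicate(s) eliminated): {(fin, Argo), (fin, Gamma), (k2, Gamma), (mkt, Orion), (p1, Vega), (p2, Beta), (qa, Omega), (x3, Nova)}

{(fin, Argo), (fin, Gamma), (k2, Gamma), (mkt, Orion), (p1, Vega), (p2, Beta), (qa, Omega), (x3, Nova)}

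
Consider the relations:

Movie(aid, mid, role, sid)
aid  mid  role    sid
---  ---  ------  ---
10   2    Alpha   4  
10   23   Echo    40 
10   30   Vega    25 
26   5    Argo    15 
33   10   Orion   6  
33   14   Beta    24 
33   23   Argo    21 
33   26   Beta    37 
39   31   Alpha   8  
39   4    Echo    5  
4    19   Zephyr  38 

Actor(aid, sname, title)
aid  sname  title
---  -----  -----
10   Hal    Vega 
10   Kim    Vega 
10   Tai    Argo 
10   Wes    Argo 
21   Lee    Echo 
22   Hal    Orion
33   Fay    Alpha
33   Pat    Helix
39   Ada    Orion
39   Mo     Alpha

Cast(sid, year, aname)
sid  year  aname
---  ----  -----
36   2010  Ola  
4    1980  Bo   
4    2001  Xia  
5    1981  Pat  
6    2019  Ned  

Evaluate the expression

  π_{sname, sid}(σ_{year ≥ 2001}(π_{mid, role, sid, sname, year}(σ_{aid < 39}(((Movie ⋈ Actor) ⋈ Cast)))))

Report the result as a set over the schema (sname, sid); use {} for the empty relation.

Movie ⋈ Actor (natural join on aid): {(10, 2, Alpha, 4, Hal, Vega), (10, 2, Alpha, 4, Kim, Vega), (10, 2, Alpha, 4, Tai, Argo), (10, 2, Alpha, 4, Wes, Argo), (10, 23, Echo, 40, Hal, Vega), (10, 23, Echo, 40, Kim, Vega), (10, 23, Echo, 40, Tai, Argo), (10, 23, Echo, 40, Wes, Argo), (10, 30, Vega, 25, Hal, Vega), (10, 30, Vega, 25, Kim, Vega), (10, 30, Vega, 25, Tai, Argo), (10, 30, Vega, 25, Wes, Argo), (33, 10, Orion, 6, Fay, Alpha), (33, 10, Orion, 6, Pat, Helix), (33, 14, Beta, 24, Fay, Alpha), (33, 14, Beta, 24, Pat, Helix), (33, 23, Argo, 21, Fay, Alpha), (33, 23, Argo, 21, Pat, Helix), (33, 26, Beta, 37, Fay, Alpha), (33, 26, Beta, 37, Pat, Helix), (39, 31, Alpha, 8, Ada, Orion), (39, 31, Alpha, 8, Mo, Alpha), (39, 4, Echo, 5, Ada, Orion), (39, 4, Echo, 5, Mo, Alpha)}
(Movie ⋈ Actor) ⋈ Cast (natural join on sid): {(10, 2, Alpha, 4, Hal, Vega, 1980, Bo), (10, 2, Alpha, 4, Hal, Vega, 2001, Xia), (10, 2, Alpha, 4, Kim, Vega, 1980, Bo), (10, 2, Alpha, 4, Kim, Vega, 2001, Xia), (10, 2, Alpha, 4, Tai, Argo, 1980, Bo), (10, 2, Alpha, 4, Tai, Argo, 2001, Xia), (10, 2, Alpha, 4, Wes, Argo, 1980, Bo), (10, 2, Alpha, 4, Wes, Argo, 2001, Xia), (33, 10, Orion, 6, Fay, Alpha, 2019, Ned), (33, 10, Orion, 6, Pat, Helix, 2019, Ned), (39, 4, Echo, 5, Ada, Orion, 1981, Pat), (39, 4, Echo, 5, Mo, Alpha, 1981, Pat)}
σ[aid < 39]: keep tuples satisfying aid < 39 → {(10, 2, Alpha, 4, Hal, Vega, 1980, Bo), (10, 2, Alpha, 4, Hal, Vega, 2001, Xia), (10, 2, Alpha, 4, Kim, Vega, 1980, Bo), (10, 2, Alpha, 4, Kim, Vega, 2001, Xia), (10, 2, Alpha, 4, Tai, Argo, 1980, Bo), (10, 2, Alpha, 4, Tai, Argo, 2001, Xia), (10, 2, Alpha, 4, Wes, Argo, 1980, Bo), (10, 2, Alpha, 4, Wes, Argo, 2001, Xia), (33, 10, Orion, 6, Fay, Alpha, 2019, Ned), (33, 10, Orion, 6, Pat, Helix, 2019, Ned)}
Keep only column(s) mid, role, sid, sname, year: {(10, Orion, 6, Fay, 2019), (10, Orion, 6, Pat, 2019), (2, Alpha, 4, Hal, 1980), (2, Alpha, 4, Hal, 2001), (2, Alpha, 4, Kim, 1980), (2, Alpha, 4, Kim, 2001), (2, Alpha, 4, Tai, 1980), (2, Alpha, 4, Tai, 2001), (2, Alpha, 4, Wes, 1980), (2, Alpha, 4, Wes, 2001)}
σ[year ≥ 2001]: keep tuples satisfying year ≥ 2001 → {(10, Orion, 6, Fay, 2019), (10, Orion, 6, Pat, 2019), (2, Alpha, 4, Hal, 2001), (2, Alpha, 4, Kim, 2001), (2, Alpha, 4, Tai, 2001), (2, Alpha, 4, Wes, 2001)}
Keep only column(s) sname, sid: {(Fay, 6), (Hal, 4), (Kim, 4), (Pat, 6), (Tai, 4), (Wes, 4)}

{(Fay, 6), (Hal, 4), (Kim, 4), (Pat, 6), (Tai, 4), (Wes, 4)}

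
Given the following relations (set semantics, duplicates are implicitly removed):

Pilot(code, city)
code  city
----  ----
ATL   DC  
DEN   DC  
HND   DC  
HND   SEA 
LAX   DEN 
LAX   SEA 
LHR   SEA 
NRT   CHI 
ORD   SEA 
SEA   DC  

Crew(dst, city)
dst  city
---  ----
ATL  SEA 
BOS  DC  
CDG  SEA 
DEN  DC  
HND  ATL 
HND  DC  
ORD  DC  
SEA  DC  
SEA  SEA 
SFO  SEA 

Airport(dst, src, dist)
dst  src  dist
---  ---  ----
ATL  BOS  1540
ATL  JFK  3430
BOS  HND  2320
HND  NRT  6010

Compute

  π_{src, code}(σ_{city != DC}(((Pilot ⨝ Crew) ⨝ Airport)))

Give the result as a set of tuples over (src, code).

{(BOS, HND), (BOS, LAX), (BOS, LHR), (BOS, ORD), (JFK, HND), (JFK, LAX), (JFK, LHR), (JFK, ORD)}

Joining Pilot and Crew on city yields {(ATL, DC, BOS), (ATL, DC, DEN), (ATL, DC, HND), (ATL, DC, ORD), (ATL, DC, SEA), (DEN, DC, BOS), (DEN, DC, DEN), (DEN, DC, HND), (DEN, DC, ORD), (DEN, DC, SEA), (HND, DC, BOS), (HND, DC, DEN), (HND, DC, HND), (HND, DC, ORD), (HND, DC, SEA), (HND, SEA, ATL), (HND, SEA, CDG), (HND, SEA, SEA), (HND, SEA, SFO), (LAX, SEA, ATL), (LAX, SEA, CDG), (LAX, SEA, SEA), (LAX, SEA, SFO), (LHR, SEA, ATL), (LHR, SEA, CDG), (LHR, SEA, SEA), (LHR, SEA, SFO), (ORD, SEA, ATL), (ORD, SEA, CDG), (ORD, SEA, SEA), (ORD, SEA, SFO), (SEA, DC, BOS), (SEA, DC, DEN), (SEA, DC, HND), (SEA, DC, ORD), (SEA, DC, SEA)}.
Joining (Pilot ⨝ Crew) and Airport on dst yields {(ATL, DC, BOS, HND, 2320), (ATL, DC, HND, NRT, 6010), (DEN, DC, BOS, HND, 2320), (DEN, DC, HND, NRT, 6010), (HND, DC, BOS, HND, 2320), (HND, DC, HND, NRT, 6010), (HND, SEA, ATL, BOS, 1540), (HND, SEA, ATL, JFK, 3430), (LAX, SEA, ATL, BOS, 1540), (LAX, SEA, ATL, JFK, 3430), (LHR, SEA, ATL, BOS, 1540), (LHR, SEA, ATL, JFK, 3430), (ORD, SEA, ATL, BOS, 1540), (ORD, SEA, ATL, JFK, 3430), (SEA, DC, BOS, HND, 2320), (SEA, DC, HND, NRT, 6010)}.
Filtering on city != DC leaves {(HND, SEA, ATL, BOS, 1540), (HND, SEA, ATL, JFK, 3430), (LAX, SEA, ATL, BOS, 1540), (LAX, SEA, ATL, JFK, 3430), (LHR, SEA, ATL, BOS, 1540), (LHR, SEA, ATL, JFK, 3430), (ORD, SEA, ATL, BOS, 1540), (ORD, SEA, ATL, JFK, 3430)}.
Keep only column(s) src, code: {(BOS, HND), (BOS, LAX), (BOS, LHR), (BOS, ORD), (JFK, HND), (JFK, LAX), (JFK, LHR), (JFK, ORD)}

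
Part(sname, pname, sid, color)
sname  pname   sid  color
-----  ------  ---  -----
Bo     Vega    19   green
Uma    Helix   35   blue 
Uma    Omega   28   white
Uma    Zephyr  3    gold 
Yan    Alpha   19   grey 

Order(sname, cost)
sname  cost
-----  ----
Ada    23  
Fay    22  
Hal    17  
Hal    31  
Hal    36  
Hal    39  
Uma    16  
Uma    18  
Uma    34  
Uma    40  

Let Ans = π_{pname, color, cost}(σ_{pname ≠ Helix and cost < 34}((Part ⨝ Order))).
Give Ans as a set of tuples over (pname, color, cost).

Joining Part and Order on sname yields {(Uma, Helix, 35, blue, 16), (Uma, Helix, 35, blue, 18), (Uma, Helix, 35, blue, 34), (Uma, Helix, 35, blue, 40), (Uma, Omega, 28, white, 16), (Uma, Omega, 28, white, 18), (Uma, Omega, 28, white, 34), (Uma, Omega, 28, white, 40), (Uma, Zephyr, 3, gold, 16), (Uma, Zephyr, 3, gold, 18), (Uma, Zephyr, 3, gold, 34), (Uma, Zephyr, 3, gold, 40)}.
Apply σ_{pname ≠ Helix and cost < 34}; surviving tuples: {(Uma, Omega, 28, white, 16), (Uma, Omega, 28, white, 18), (Uma, Zephyr, 3, gold, 16), (Uma, Zephyr, 3, gold, 18)}
π_{pname, color, cost} gives {(Omega, white, 16), (Omega, white, 18), (Zephyr, gold, 16), (Zephyr, gold, 18)}.

{(Omega, white, 16), (Omega, white, 18), (Zephyr, gold, 16), (Zephyr, gold, 18)}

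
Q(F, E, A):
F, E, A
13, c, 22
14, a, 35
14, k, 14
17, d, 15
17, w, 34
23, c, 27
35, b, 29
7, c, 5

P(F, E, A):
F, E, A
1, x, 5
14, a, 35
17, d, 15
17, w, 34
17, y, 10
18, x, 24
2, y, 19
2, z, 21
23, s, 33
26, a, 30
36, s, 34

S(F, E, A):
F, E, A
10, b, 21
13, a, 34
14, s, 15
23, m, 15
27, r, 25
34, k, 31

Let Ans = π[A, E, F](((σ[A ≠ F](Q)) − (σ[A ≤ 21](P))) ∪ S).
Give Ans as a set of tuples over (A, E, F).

σ[A ≠ F]: keep tuples satisfying A ≠ F → {(13, c, 22), (14, a, 35), (17, d, 15), (17, w, 34), (23, c, 27), (35, b, 29), (7, c, 5)}
σ[A ≤ 21]: keep tuples satisfying A ≤ 21 → {(1, x, 5), (17, d, 15), (17, y, 10), (2, y, 19), (2, z, 21)}
Difference: {(13, c, 22), (14, a, 35), (17, d, 15), (17, w, 34), (23, c, 27), (35, b, 29), (7, c, 5)} with {(1, x, 5), (17, d, 15), (17, y, 10), (2, y, 19), (2, z, 21)} → {(13, c, 22), (14, a, 35), (17, w, 34), (23, c, 27), (35, b, 29), (7, c, 5)}
Union: {(13, c, 22), (14, a, 35), (17, w, 34), (23, c, 27), (35, b, 29), (7, c, 5)} with {(10, b, 21), (13, a, 34), (14, s, 15), (23, m, 15), (27, r, 25), (34, k, 31)} → {(10, b, 21), (13, a, 34), (13, c, 22), (14, a, 35), (14, s, 15), (17, w, 34), (23, c, 27), (23, m, 15), (27, r, 25), (34, k, 31), (35, b, 29), (7, c, 5)}
Projecting to A, E, F: {(15, m, 23), (15, s, 14), (21, b, 10), (22, c, 13), (25, r, 27), (27, c, 23), (29, b, 35), (31, k, 34), (34, a, 13), (34, w, 17), (35, a, 14), (5, c, 7)}

{(15, m, 23), (15, s, 14), (21, b, 10), (22, c, 13), (25, r, 27), (27, c, 23), (29, b, 35), (31, k, 34), (34, a, 13), (34, w, 17), (35, a, 14), (5, c, 7)}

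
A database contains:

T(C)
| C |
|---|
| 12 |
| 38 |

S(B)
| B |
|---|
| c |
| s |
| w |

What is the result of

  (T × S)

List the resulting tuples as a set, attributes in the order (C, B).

{(12, c), (12, s), (12, w), (38, c), (38, s), (38, w)}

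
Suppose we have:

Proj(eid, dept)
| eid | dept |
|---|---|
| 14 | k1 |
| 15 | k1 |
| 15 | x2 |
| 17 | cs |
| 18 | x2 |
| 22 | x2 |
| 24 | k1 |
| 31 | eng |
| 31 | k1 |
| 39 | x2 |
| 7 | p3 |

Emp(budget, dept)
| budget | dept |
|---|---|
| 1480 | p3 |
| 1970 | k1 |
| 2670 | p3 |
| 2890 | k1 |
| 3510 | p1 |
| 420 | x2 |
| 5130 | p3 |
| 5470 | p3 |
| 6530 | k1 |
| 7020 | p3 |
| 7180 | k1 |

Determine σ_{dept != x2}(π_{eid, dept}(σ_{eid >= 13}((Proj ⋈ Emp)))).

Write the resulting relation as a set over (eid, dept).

Natural join on dept: {(14, k1, 1970), (14, k1, 2890), (14, k1, 6530), (14, k1, 7180), (15, k1, 1970), (15, k1, 2890), (15, k1, 6530), (15, k1, 7180), (15, x2, 420), (18, x2, 420), (22, x2, 420), (24, k1, 1970), (24, k1, 2890), (24, k1, 6530), (24, k1, 7180), (31, k1, 1970), (31, k1, 2890), (31, k1, 6530), (31, k1, 7180), (39, x2, 420), (7, p3, 1480), (7, p3, 2670), (7, p3, 5130), (7, p3, 5470), (7, p3, 7020)}
Filtering on eid >= 13 leaves {(14, k1, 1970), (14, k1, 2890), (14, k1, 6530), (14, k1, 7180), (15, k1, 1970), (15, k1, 2890), (15, k1, 6530), (15, k1, 7180), (15, x2, 420), (18, x2, 420), (22, x2, 420), (24, k1, 1970), (24, k1, 2890), (24, k1, 6530), (24, k1, 7180), (31, k1, 1970), (31, k1, 2890), (31, k1, 6530), (31, k1, 7180), (39, x2, 420)}.
π[eid, dept]: project onto (eid, dept) (12 duplicate(s) eliminated) → {(14, k1), (15, k1), (15, x2), (18, x2), (22, x2), (24, k1), (31, k1), (39, x2)}
Filtering on dept != x2 leaves {(14, k1), (15, k1), (24, k1), (31, k1)}.

{(14, k1), (15, k1), (24, k1), (31, k1)}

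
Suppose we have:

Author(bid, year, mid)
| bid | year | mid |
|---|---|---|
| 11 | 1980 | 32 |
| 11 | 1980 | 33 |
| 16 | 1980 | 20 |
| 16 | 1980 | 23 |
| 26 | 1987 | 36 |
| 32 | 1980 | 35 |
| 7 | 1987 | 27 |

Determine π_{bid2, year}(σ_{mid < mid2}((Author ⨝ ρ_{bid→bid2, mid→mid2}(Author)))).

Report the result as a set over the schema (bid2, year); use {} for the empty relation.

{(11, 1980), (16, 1980), (26, 1987), (32, 1980)}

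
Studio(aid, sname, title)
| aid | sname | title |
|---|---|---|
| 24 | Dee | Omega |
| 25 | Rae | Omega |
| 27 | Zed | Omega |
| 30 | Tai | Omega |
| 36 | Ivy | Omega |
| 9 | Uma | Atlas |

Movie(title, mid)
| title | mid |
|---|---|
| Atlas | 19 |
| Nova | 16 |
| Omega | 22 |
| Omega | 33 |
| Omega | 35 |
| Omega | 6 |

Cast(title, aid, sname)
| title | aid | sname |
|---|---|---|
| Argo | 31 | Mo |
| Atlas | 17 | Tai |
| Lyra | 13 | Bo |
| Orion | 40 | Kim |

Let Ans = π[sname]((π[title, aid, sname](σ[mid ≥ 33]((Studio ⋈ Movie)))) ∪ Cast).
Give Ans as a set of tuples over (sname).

{Bo, Dee, Ivy, Kim, Mo, Rae, Tai, Zed}

Studio ⋈ Movie (natural join on title): {(24, Dee, Omega, 22), (24, Dee, Omega, 33), (24, Dee, Omega, 35), (24, Dee, Omega, 6), (25, Rae, Omega, 22), (25, Rae, Omega, 33), (25, Rae, Omega, 35), (25, Rae, Omega, 6), (27, Zed, Omega, 22), (27, Zed, Omega, 33), (27, Zed, Omega, 35), (27, Zed, Omega, 6), (30, Tai, Omega, 22), (30, Tai, Omega, 33), (30, Tai, Omega, 35), (30, Tai, Omega, 6), (36, Ivy, Omega, 22), (36, Ivy, Omega, 33), (36, Ivy, Omega, 35), (36, Ivy, Omega, 6), (9, Uma, Atlas, 19)}
Apply σ_{mid ≥ 33}; surviving tuples: {(24, Dee, Omega, 33), (24, Dee, Omega, 35), (25, Rae, Omega, 33), (25, Rae, Omega, 35), (27, Zed, Omega, 33), (27, Zed, Omega, 35), (30, Tai, Omega, 33), (30, Tai, Omega, 35), (36, Ivy, Omega, 33), (36, Ivy, Omega, 35)}
Projecting to title, aid, sname (5 duplicate(s) eliminated): {(Omega, 24, Dee), (Omega, 25, Rae), (Omega, 27, Zed), (Omega, 30, Tai), (Omega, 36, Ivy)}
Set union of the two operands is {(Argo, 31, Mo), (Atlas, 17, Tai), (Lyra, 13, Bo), (Omega, 24, Dee), (Omega, 25, Rae), (Omega, 27, Zed), (Omega, 30, Tai), (Omega, 36, Ivy), (Orion, 40, Kim)}.
Projecting to sname (1 duplicate(s) eliminated): {Bo, Dee, Ivy, Kim, Mo, Rae, Tai, Zed}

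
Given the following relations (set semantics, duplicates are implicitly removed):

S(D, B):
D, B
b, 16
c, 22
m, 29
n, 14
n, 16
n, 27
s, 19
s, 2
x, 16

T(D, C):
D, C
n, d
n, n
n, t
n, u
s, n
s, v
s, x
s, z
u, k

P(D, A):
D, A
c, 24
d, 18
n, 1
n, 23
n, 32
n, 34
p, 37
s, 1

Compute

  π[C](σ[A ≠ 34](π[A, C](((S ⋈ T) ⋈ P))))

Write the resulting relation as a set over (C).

S ⋈ T (natural join on D): {(n, 14, d), (n, 14, n), (n, 14, t), (n, 14, u), (n, 16, d), (n, 16, n), (n, 16, t), (n, 16, u), (n, 27, d), (n, 27, n), (n, 27, t), (n, 27, u), (s, 19, n), (s, 19, v), (s, 19, x), (s, 19, z), (s, 2, n), (s, 2, v), (s, 2, x), (s, 2, z)}
(S ⋈ T) ⋈ P (natural join on D): {(n, 14, d, 1), (n, 14, d, 23), (n, 14, d, 32), (n, 14, d, 34), (n, 14, n, 1), (n, 14, n, 23), (n, 14, n, 32), (n, 14, n, 34), (n, 14, t, 1), (n, 14, t, 23), (n, 14, t, 32), (n, 14, t, 34), (n, 14, u, 1), (n, 14, u, 23), (n, 14, u, 32), (n, 14, u, 34), (n, 16, d, 1), (n, 16, d, 23), (n, 16, d, 32), (n, 16, d, 34), (n, 16, n, 1), (n, 16, n, 23), (n, 16, n, 32), (n, 16, n, 34), (n, 16, t, 1), (n, 16, t, 23), (n, 16, t, 32), (n, 16, t, 34), (n, 16, u, 1), (n, 16, u, 23), (n, 16, u, 32), (n, 16, u, 34), (n, 27, d, 1), (n, 27, d, 23), (n, 27, d, 32), (n, 27, d, 34), (n, 27, n, 1), (n, 27, n, 23), (n, 27, n, 32), (n, 27, n, 34), (n, 27, t, 1), (n, 27, t, 23), (n, 27, t, 32), (n, 27, t, 34), (n, 27, u, 1), (n, 27, u, 23), (n, 27, u, 32), (n, 27, u, 34), (s, 19, n, 1), (s, 19, v, 1), (s, 19, x, 1), (s, 19, z, 1), (s, 2, n, 1), (s, 2, v, 1), (s, 2, x, 1), (s, 2, z, 1)}
Projecting to A, C (37 duplicate(s) eliminated): {(1, d), (1, n), (1, t), (1, u), (1, v), (1, x), (1, z), (23, d), (23, n), (23, t), (23, u), (32, d), (32, n), (32, t), (32, u), (34, d), (34, n), (34, t), (34, u)}
Apply σ_{A ≠ 34}; surviving tuples: {(1, d), (1, n), (1, t), (1, u), (1, v), (1, x), (1, z), (23, d), (23, n), (23, t), (23, u), (32, d), (32, n), (32, t), (32, u)}
Projecting to C (8 duplicate(s) eliminated): {d, n, t, u, v, x, z}

{d, n, t, u, v, x, z}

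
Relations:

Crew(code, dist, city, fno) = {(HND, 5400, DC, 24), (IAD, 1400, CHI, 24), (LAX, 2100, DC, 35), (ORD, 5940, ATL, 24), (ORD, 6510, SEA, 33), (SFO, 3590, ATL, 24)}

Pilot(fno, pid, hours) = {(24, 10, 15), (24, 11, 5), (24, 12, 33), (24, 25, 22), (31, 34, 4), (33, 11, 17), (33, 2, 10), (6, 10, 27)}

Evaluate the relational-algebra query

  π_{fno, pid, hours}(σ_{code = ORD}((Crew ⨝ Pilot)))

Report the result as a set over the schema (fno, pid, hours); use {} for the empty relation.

{(24, 10, 15), (24, 11, 5), (24, 12, 33), (24, 25, 22), (33, 11, 17), (33, 2, 10)}

Joining Crew and Pilot on fno yields {(HND, 5400, DC, 24, 10, 15), (HND, 5400, DC, 24, 11, 5), (HND, 5400, DC, 24, 12, 33), (HND, 5400, DC, 24, 25, 22), (IAD, 1400, CHI, 24, 10, 15), (IAD, 1400, CHI, 24, 11, 5), (IAD, 1400, CHI, 24, 12, 33), (IAD, 1400, CHI, 24, 25, 22), (ORD, 5940, ATL, 24, 10, 15), (ORD, 5940, ATL, 24, 11, 5), (ORD, 5940, ATL, 24, 12, 33), (ORD, 5940, ATL, 24, 25, 22), (ORD, 6510, SEA, 33, 11, 17), (ORD, 6510, SEA, 33, 2, 10), (SFO, 3590, ATL, 24, 10, 15), (SFO, 3590, ATL, 24, 11, 5), (SFO, 3590, ATL, 24, 12, 33), (SFO, 3590, ATL, 24, 25, 22)}.
Selection code = ORD: {(ORD, 5940, ATL, 24, 10, 15), (ORD, 5940, ATL, 24, 11, 5), (ORD, 5940, ATL, 24, 12, 33), (ORD, 5940, ATL, 24, 25, 22), (ORD, 6510, SEA, 33, 11, 17), (ORD, 6510, SEA, 33, 2, 10)}
π_{fno, pid, hours} gives {(24, 10, 15), (24, 11, 5), (24, 12, 33), (24, 25, 22), (33, 11, 17), (33, 2, 10)}.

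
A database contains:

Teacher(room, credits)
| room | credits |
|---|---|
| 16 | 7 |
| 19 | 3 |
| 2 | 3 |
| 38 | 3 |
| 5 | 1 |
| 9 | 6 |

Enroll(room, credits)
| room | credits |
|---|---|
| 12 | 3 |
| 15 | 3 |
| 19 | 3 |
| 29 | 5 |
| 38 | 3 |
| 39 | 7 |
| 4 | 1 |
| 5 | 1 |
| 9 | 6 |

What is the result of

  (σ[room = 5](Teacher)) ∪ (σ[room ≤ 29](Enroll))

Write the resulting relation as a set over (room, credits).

{(12, 3), (15, 3), (19, 3), (29, 5), (4, 1), (5, 1), (9, 6)}

Filtering on room = 5 leaves {(5, 1)}.
Filtering on room ≤ 29 leaves {(12, 3), (15, 3), (19, 3), (29, 5), (4, 1), (5, 1), (9, 6)}.
Union: {(5, 1)} with {(12, 3), (15, 3), (19, 3), (29, 5), (4, 1), (5, 1), (9, 6)} → {(12, 3), (15, 3), (19, 3), (29, 5), (4, 1), (5, 1), (9, 6)}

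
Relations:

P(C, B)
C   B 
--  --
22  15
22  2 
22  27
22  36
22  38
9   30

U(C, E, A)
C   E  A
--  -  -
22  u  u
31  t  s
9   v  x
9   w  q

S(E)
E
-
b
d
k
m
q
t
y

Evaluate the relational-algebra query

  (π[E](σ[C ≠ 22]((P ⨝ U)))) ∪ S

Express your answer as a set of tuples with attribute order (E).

{b, d, k, m, q, t, v, w, y}

Natural join on C: {(22, 15, u, u), (22, 2, u, u), (22, 27, u, u), (22, 36, u, u), (22, 38, u, u), (9, 30, v, x), (9, 30, w, q)}
Apply σ_{C ≠ 22}; surviving tuples: {(9, 30, v, x), (9, 30, w, q)}
Keep only column(s) E: {v, w}
Set union of the two operands is {b, d, k, m, q, t, v, w, y}.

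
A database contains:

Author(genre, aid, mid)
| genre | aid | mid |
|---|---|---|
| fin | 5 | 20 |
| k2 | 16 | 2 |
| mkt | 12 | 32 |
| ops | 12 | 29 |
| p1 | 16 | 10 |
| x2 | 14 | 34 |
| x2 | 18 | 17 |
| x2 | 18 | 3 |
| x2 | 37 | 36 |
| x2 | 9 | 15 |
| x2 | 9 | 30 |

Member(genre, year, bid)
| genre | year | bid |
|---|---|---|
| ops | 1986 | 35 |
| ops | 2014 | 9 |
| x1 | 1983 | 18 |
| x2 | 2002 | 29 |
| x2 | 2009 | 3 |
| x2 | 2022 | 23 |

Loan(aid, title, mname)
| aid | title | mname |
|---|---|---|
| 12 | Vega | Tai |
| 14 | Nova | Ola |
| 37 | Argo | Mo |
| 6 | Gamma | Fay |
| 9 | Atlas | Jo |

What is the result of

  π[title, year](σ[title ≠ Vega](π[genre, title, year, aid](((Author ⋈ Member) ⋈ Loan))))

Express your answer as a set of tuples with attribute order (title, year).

Natural join on genre: {(ops, 12, 29, 1986, 35), (ops, 12, 29, 2014, 9), (x2, 14, 34, 2002, 29), (x2, 14, 34, 2009, 3), (x2, 14, 34, 2022, 23), (x2, 18, 17, 2002, 29), (x2, 18, 17, 2009, 3), (x2, 18, 17, 2022, 23), (x2, 18, 3, 2002, 29), (x2, 18, 3, 2009, 3), (x2, 18, 3, 2022, 23), (x2, 37, 36, 2002, 29), (x2, 37, 36, 2009, 3), (x2, 37, 36, 2022, 23), (x2, 9, 15, 2002, 29), (x2, 9, 15, 2009, 3), (x2, 9, 15, 2022, 23), (x2, 9, 30, 2002, 29), (x2, 9, 30, 2009, 3), (x2, 9, 30, 2022, 23)}
Natural join on aid: {(ops, 12, 29, 1986, 35, Vega, Tai), (ops, 12, 29, 2014, 9, Vega, Tai), (x2, 14, 34, 2002, 29, Nova, Ola), (x2, 14, 34, 2009, 3, Nova, Ola), (x2, 14, 34, 2022, 23, Nova, Ola), (x2, 37, 36, 2002, 29, Argo, Mo), (x2, 37, 36, 2009, 3, Argo, Mo), (x2, 37, 36, 2022, 23, Argo, Mo), (x2, 9, 15, 2002, 29, Atlas, Jo), (x2, 9, 15, 2009, 3, Atlas, Jo), (x2, 9, 15, 2022, 23, Atlas, Jo), (x2, 9, 30, 2002, 29, Atlas, Jo), (x2, 9, 30, 2009, 3, Atlas, Jo), (x2, 9, 30, 2022, 23, Atlas, Jo)}
π_{genre, title, year, aid} gives {(ops, Vega, 1986, 12), (ops, Vega, 2014, 12), (x2, Argo, 2002, 37), (x2, Argo, 2009, 37), (x2, Argo, 2022, 37), (x2, Atlas, 2002, 9), (x2, Atlas, 2009, 9), (x2, Atlas, 2022, 9), (x2, Nova, 2002, 14), (x2, Nova, 2009, 14), (x2, Nova, 2022, 14)} (3 duplicate(s) eliminated).
Selection title ≠ Vega: {(x2, Argo, 2002, 37), (x2, Argo, 2009, 37), (x2, Argo, 2022, 37), (x2, Atlas, 2002, 9), (x2, Atlas, 2009, 9), (x2, Atlas, 2022, 9), (x2, Nova, 2002, 14), (x2, Nova, 2009, 14), (x2, Nova, 2022, 14)}
π_{title, year} gives {(Argo, 2002), (Argo, 2009), (Argo, 2022), (Atlas, 2002), (Atlas, 2009), (Atlas, 2022), (Nova, 2002), (Nova, 2009), (Nova, 2022)}.

{(Argo, 2002), (Argo, 2009), (Argo, 2022), (Atlas, 2002), (Atlas, 2009), (Atlas, 2022), (Nova, 2002), (Nova, 2009), (Nova, 2022)}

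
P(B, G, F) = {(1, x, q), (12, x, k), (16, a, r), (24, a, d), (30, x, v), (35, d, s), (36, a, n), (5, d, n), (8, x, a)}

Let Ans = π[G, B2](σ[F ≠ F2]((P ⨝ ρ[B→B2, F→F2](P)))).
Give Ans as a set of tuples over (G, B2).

{(a, 16), (a, 24), (a, 36), (d, 35), (d, 5), (x, 1), (x, 12), (x, 30), (x, 8)}

ρ[B→B2, F→F2]: schema becomes (B2, G, F2); tuples unchanged.
Natural join on G: {(1, x, q, 1, q), (1, x, q, 12, k), (1, x, q, 30, v), (1, x, q, 8, a), (12, x, k, 1, q), (12, x, k, 12, k), (12, x, k, 30, v), (12, x, k, 8, a), (16, a, r, 16, r), (16, a, r, 24, d), (16, a, r, 36, n), (24, a, d, 16, r), (24, a, d, 24, d), (24, a, d, 36, n), (30, x, v, 1, q), (30, x, v, 12, k), (30, x, v, 30, v), (30, x, v, 8, a), (35, d, s, 35, s), (35, d, s, 5, n), (36, a, n, 16, r), (36, a, n, 24, d), (36, a, n, 36, n), (5, d, n, 35, s), (5, d, n, 5, n), (8, x, a, 1, q), (8, x, a, 12, k), (8, x, a, 30, v), (8, x, a, 8, a)}
Apply σ_{F ≠ F2}; surviving tuples: {(1, x, q, 12, k), (1, x, q, 30, v), (1, x, q, 8, a), (12, x, k, 1, q), (12, x, k, 30, v), (12, x, k, 8, a), (16, a, r, 24, d), (16, a, r, 36, n), (24, a, d, 16, r), (24, a, d, 36, n), (30, x, v, 1, q), (30, x, v, 12, k), (30, x, v, 8, a), (35, d, s, 5, n), (36, a, n, 16, r), (36, a, n, 24, d), (5, d, n, 35, s), (8, x, a, 1, q), (8, x, a, 12, k), (8, x, a, 30, v)}
π_{G, B2} gives {(a, 16), (a, 24), (a, 36), (d, 35), (d, 5), (x, 1), (x, 12), (x, 30), (x, 8)} (11 duplicate(s) eliminated).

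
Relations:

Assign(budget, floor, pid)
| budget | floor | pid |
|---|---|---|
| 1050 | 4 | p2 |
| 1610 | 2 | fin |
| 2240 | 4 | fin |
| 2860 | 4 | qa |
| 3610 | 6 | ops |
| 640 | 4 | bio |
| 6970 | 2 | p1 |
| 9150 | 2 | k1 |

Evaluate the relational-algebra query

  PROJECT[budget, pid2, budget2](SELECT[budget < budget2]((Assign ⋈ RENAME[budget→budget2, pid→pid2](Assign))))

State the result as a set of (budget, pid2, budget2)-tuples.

{(1050, fin, 2240), (1050, qa, 2860), (1610, k1, 9150), (1610, p1, 6970), (2240, qa, 2860), (640, fin, 2240), (640, p2, 1050), (640, qa, 2860), (6970, k1, 9150)}

ρ[budget→budget2, pid→pid2]: schema becomes (budget2, floor, pid2); tuples unchanged.
Joining Assign and RENAME[budget→budget2, pid→pid2](Assign) on floor yields {(1050, 4, p2, 1050, p2), (1050, 4, p2, 2240, fin), (1050, 4, p2, 2860, qa), (1050, 4, p2, 640, bio), (1610, 2, fin, 1610, fin), (1610, 2, fin, 6970, p1), (1610, 2, fin, 9150, k1), (2240, 4, fin, 1050, p2), (2240, 4, fin, 2240, fin), (2240, 4, fin, 2860, qa), (2240, 4, fin, 640, bio), (2860, 4, qa, 1050, p2), (2860, 4, qa, 2240, fin), (2860, 4, qa, 2860, qa), (2860, 4, qa, 640, bio), (3610, 6, ops, 3610, ops), (640, 4, bio, 1050, p2), (640, 4, bio, 2240, fin), (640, 4, bio, 2860, qa), (640, 4, bio, 640, bio), (6970, 2, p1, 1610, fin), (6970, 2, p1, 6970, p1), (6970, 2, p1, 9150, k1), (9150, 2, k1, 1610, fin), (9150, 2, k1, 6970, p1), (9150, 2, k1, 9150, k1)}.
σ[budget < budget2]: keep tuples satisfying budget < budget2 → {(1050, 4, p2, 2240, fin), (1050, 4, p2, 2860, qa), (1610, 2, fin, 6970, p1), (1610, 2, fin, 9150, k1), (2240, 4, fin, 2860, qa), (640, 4, bio, 1050, p2), (640, 4, bio, 2240, fin), (640, 4, bio, 2860, qa), (6970, 2, p1, 9150, k1)}
π[budget, pid2, budget2]: project onto (budget, pid2, budget2) → {(1050, fin, 2240), (1050, qa, 2860), (1610, k1, 9150), (1610, p1, 6970), (2240, qa, 2860), (640, fin, 2240), (640, p2, 1050), (640, qa, 2860), (6970, k1, 9150)}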